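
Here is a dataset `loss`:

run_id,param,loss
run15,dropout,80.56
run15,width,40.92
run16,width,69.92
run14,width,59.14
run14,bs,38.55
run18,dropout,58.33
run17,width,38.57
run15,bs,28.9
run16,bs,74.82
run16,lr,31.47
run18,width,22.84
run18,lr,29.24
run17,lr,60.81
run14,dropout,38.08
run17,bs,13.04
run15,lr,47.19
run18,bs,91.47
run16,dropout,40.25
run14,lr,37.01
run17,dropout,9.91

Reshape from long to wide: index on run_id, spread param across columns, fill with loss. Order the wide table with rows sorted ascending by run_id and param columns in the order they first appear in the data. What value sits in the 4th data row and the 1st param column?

With rows sorted ascending by run_id, row 4 is run_id=run17. param columns in first-appearance order: dropout, width, bs, lr; column 1 is dropout.
Long rows with run_id=run17, param=dropout: loss = 9.91.

9.91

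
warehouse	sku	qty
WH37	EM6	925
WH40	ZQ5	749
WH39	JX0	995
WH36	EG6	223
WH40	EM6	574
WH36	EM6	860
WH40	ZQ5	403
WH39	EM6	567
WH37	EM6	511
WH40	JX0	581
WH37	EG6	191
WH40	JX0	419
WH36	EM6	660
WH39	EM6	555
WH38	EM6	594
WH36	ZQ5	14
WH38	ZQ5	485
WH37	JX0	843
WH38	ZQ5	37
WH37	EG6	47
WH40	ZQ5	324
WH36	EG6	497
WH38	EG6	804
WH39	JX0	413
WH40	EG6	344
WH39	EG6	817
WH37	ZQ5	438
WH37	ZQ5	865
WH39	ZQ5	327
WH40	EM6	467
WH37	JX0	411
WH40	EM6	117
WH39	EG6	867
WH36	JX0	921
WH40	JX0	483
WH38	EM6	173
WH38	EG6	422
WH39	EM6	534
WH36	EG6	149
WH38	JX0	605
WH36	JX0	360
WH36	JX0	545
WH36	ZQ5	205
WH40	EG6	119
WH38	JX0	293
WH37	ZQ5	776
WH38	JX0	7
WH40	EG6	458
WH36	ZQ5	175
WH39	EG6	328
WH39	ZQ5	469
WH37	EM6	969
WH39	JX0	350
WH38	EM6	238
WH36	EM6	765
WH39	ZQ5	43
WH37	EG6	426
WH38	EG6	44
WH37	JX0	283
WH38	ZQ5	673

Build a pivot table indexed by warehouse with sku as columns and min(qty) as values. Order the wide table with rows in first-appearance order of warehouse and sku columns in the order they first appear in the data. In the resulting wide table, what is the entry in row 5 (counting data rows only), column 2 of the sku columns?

37

With rows in first-appearance order of warehouse, row 5 is warehouse=WH38. sku columns in first-appearance order: EM6, ZQ5, JX0, EG6; column 2 is ZQ5.
Long rows with warehouse=WH38, sku=ZQ5: min(485, 37, 673) = 37.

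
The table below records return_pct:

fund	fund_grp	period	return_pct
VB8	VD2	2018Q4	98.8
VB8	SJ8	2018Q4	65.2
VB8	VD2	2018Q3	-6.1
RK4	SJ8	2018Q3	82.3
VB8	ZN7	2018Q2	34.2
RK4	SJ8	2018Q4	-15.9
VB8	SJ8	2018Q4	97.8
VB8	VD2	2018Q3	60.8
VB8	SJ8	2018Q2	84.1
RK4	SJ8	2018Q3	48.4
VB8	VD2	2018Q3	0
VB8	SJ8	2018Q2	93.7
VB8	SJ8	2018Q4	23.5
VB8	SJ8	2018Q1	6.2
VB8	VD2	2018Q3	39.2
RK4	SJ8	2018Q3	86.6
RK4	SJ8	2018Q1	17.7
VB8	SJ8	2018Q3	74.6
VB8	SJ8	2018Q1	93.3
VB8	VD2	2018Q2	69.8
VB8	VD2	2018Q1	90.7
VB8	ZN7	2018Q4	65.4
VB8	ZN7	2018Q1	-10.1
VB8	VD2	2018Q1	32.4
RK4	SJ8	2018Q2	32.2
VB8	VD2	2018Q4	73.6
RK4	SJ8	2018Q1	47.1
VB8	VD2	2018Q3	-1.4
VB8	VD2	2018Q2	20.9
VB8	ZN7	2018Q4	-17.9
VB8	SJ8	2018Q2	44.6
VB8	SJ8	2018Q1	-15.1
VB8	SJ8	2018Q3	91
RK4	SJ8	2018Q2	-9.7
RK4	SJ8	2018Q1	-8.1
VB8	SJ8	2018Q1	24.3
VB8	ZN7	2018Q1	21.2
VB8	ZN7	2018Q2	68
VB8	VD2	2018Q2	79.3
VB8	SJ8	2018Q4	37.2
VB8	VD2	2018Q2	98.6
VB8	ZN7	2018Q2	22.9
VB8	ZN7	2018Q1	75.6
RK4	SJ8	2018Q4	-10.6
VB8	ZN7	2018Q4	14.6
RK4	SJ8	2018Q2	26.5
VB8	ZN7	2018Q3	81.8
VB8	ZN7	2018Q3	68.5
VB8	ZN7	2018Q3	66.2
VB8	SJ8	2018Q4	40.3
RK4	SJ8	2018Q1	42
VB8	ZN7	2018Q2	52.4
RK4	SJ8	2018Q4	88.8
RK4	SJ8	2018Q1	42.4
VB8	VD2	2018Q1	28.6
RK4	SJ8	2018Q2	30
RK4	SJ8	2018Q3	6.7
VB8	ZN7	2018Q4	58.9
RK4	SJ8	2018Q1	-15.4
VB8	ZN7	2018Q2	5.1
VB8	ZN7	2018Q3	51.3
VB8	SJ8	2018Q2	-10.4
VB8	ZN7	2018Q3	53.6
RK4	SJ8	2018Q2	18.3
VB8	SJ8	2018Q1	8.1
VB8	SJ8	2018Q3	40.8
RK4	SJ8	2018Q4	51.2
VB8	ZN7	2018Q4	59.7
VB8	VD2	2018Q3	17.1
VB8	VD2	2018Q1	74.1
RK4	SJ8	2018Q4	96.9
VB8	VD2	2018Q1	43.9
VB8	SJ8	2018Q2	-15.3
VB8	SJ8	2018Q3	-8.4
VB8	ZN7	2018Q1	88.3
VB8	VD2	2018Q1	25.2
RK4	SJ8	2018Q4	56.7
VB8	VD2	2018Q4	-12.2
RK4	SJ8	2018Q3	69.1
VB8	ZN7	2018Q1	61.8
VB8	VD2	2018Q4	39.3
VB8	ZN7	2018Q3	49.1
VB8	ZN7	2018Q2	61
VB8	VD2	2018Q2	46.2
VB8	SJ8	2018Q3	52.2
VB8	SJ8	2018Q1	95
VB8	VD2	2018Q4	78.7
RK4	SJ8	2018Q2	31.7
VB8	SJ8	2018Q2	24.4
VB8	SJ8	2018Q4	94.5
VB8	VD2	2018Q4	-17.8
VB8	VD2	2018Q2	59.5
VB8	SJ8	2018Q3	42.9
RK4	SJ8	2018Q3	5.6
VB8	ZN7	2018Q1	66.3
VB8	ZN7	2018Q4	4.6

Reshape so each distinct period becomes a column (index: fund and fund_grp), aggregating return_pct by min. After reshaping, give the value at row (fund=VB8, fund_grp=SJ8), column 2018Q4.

Rows with fund=VB8, fund_grp=SJ8 and period=2018Q4: return_pct values are 65.2, 97.8, 23.5, 37.2, 40.3, 94.5.
min(65.2, 97.8, 23.5, 37.2, 40.3, 94.5) = 23.5.

23.5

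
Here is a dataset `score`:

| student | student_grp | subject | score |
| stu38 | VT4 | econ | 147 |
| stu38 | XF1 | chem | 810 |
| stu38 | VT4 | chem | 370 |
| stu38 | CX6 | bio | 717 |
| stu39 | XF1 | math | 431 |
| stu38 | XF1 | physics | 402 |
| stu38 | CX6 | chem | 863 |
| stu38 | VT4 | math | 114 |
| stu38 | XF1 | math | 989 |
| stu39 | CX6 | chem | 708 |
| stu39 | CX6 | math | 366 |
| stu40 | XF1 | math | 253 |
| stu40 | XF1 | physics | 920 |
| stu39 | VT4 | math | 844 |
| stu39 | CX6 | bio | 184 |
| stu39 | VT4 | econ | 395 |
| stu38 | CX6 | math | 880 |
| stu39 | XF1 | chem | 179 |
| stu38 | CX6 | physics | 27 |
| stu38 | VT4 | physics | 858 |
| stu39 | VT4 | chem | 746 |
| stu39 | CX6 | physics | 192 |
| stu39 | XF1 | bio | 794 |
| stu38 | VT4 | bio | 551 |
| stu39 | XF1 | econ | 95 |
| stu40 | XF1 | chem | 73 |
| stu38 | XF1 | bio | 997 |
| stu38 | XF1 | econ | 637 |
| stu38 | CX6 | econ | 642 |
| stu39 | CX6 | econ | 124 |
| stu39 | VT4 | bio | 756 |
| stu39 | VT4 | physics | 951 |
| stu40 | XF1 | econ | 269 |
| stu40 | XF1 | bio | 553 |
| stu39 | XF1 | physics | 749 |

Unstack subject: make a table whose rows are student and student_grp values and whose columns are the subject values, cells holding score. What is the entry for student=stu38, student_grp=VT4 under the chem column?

370

Wide layout: rows indexed by student and student_grp, columns are the 5 distinct subject values (econ, chem, bio, math, physics).
Cell (student=stu38, student_grp=VT4, subject=chem) draws from the long row where student=stu38, student_grp=VT4 and subject=chem, which has score=370.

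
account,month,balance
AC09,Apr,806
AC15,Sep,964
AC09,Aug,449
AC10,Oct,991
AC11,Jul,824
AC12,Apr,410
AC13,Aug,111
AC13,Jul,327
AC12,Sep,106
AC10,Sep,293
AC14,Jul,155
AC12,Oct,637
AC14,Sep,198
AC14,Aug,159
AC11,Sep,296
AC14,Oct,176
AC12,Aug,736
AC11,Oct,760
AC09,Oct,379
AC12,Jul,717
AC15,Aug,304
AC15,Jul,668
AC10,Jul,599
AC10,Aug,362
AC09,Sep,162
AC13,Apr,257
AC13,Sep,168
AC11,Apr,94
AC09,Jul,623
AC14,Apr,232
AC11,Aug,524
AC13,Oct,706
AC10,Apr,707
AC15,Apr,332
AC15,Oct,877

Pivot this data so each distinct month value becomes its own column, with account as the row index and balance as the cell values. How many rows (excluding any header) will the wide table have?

7 distinct account values → 7 rows.

7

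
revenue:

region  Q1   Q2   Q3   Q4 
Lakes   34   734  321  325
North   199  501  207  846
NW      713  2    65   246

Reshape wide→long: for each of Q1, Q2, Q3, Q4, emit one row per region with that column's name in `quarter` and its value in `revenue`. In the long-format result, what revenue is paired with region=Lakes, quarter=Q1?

Unpivoting turns each (region, wide-column) pair into one long row.
The wide cell at row Lakes, column Q1 holds 34, so the long row (Lakes, Q1) has revenue=34.

34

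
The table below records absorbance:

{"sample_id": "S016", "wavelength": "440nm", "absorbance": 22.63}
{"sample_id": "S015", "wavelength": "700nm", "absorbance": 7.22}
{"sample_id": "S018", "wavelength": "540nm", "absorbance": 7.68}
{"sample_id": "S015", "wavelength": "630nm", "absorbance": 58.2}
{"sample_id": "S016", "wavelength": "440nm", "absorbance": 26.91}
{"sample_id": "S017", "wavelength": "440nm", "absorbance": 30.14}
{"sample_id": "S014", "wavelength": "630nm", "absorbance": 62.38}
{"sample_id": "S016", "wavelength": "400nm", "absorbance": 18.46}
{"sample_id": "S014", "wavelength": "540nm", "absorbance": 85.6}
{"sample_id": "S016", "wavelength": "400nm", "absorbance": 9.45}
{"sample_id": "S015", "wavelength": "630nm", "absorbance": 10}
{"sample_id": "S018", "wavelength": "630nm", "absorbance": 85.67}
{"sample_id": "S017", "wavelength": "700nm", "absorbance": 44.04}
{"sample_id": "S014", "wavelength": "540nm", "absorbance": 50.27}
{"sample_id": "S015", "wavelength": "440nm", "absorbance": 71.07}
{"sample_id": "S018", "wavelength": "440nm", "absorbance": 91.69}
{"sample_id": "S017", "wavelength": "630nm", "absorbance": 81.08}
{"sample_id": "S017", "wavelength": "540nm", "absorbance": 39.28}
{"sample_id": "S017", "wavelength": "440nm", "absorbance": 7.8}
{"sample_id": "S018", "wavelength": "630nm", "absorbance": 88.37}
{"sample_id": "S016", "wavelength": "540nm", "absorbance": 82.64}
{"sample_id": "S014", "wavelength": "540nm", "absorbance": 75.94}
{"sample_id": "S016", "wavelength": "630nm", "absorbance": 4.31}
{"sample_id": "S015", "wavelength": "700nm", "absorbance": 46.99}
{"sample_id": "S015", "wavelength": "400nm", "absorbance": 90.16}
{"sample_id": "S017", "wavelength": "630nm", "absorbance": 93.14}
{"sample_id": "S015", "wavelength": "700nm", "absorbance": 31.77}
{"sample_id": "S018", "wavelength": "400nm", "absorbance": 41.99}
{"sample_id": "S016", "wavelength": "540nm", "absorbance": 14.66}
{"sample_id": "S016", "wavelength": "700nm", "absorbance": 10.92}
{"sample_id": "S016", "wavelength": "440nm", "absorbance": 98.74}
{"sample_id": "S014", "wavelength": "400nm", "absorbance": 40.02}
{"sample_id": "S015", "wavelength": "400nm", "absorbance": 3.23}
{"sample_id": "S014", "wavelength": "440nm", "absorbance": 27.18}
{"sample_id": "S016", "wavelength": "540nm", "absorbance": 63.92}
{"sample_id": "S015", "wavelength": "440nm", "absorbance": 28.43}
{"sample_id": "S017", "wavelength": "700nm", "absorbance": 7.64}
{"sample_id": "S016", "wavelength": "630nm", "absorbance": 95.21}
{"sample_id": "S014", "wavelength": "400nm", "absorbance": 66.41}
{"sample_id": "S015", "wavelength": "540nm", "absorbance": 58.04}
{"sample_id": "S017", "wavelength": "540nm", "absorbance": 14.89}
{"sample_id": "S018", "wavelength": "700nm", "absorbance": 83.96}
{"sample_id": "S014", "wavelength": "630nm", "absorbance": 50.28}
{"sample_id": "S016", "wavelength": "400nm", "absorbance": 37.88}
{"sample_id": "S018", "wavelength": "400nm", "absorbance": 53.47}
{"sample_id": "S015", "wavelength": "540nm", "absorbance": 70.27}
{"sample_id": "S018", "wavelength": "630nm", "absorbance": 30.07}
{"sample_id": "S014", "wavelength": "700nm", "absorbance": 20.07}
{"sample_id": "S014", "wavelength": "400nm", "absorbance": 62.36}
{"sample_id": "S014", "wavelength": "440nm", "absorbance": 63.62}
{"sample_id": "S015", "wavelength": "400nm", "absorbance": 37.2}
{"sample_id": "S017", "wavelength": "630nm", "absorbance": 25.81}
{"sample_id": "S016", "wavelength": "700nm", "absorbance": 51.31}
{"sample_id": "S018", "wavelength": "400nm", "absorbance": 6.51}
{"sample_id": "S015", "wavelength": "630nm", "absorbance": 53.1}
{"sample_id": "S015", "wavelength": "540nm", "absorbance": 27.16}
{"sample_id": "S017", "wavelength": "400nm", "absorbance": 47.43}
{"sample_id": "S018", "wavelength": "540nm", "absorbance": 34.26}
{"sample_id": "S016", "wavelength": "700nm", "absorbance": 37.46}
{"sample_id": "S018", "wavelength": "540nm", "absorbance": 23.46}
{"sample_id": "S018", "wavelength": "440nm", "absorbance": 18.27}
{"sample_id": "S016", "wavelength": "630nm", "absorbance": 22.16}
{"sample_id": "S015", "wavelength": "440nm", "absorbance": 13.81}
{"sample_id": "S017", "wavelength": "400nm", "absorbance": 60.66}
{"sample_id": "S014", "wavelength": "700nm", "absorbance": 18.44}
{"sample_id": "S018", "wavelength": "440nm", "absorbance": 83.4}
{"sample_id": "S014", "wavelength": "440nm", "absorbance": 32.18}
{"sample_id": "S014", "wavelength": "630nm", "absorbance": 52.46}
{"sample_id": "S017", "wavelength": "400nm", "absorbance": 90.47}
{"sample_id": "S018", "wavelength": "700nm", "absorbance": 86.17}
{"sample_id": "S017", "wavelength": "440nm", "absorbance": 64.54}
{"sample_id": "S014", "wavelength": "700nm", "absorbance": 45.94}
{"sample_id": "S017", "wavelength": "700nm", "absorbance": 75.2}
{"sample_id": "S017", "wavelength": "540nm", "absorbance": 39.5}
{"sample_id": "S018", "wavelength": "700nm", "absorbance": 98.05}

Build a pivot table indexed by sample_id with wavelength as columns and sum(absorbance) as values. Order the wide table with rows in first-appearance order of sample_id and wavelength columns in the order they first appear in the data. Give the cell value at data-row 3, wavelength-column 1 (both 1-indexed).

With rows in first-appearance order of sample_id, row 3 is sample_id=S018. wavelength columns in first-appearance order: 440nm, 700nm, 540nm, 630nm, 400nm; column 1 is 440nm.
Long rows with sample_id=S018, wavelength=440nm: 91.69 + 18.27 + 83.4 = 193.36.

193.36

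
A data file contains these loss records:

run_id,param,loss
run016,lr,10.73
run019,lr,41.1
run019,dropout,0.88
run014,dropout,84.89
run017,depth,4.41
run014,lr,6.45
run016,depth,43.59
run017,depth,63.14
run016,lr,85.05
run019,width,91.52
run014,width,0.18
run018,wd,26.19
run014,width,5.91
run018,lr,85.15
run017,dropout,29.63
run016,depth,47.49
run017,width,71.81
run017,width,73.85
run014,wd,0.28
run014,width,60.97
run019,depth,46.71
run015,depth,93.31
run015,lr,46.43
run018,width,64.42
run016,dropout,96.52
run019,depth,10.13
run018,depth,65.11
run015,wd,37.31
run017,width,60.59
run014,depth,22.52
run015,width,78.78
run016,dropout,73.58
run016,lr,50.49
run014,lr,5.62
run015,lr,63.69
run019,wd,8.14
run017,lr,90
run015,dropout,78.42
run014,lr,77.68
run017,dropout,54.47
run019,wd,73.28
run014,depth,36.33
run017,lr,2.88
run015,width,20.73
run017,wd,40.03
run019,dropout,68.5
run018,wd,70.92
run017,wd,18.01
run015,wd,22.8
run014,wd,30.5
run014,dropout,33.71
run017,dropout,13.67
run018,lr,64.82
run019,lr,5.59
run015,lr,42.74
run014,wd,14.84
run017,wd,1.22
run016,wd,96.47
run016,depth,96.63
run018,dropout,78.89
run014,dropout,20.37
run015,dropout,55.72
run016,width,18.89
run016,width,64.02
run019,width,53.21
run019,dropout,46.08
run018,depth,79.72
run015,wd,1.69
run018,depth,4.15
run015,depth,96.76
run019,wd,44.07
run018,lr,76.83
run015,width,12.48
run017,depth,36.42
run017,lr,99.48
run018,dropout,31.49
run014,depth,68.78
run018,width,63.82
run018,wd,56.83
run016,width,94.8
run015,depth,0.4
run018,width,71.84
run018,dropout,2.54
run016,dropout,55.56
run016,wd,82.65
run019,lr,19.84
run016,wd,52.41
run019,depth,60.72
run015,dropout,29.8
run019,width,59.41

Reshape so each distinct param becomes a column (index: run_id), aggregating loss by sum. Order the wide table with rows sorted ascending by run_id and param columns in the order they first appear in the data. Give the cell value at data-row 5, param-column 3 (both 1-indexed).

148.98

With rows sorted ascending by run_id, row 5 is run_id=run018. param columns in first-appearance order: lr, dropout, depth, width, wd; column 3 is depth.
Long rows with run_id=run018, param=depth: 65.11 + 79.72 + 4.15 = 148.98.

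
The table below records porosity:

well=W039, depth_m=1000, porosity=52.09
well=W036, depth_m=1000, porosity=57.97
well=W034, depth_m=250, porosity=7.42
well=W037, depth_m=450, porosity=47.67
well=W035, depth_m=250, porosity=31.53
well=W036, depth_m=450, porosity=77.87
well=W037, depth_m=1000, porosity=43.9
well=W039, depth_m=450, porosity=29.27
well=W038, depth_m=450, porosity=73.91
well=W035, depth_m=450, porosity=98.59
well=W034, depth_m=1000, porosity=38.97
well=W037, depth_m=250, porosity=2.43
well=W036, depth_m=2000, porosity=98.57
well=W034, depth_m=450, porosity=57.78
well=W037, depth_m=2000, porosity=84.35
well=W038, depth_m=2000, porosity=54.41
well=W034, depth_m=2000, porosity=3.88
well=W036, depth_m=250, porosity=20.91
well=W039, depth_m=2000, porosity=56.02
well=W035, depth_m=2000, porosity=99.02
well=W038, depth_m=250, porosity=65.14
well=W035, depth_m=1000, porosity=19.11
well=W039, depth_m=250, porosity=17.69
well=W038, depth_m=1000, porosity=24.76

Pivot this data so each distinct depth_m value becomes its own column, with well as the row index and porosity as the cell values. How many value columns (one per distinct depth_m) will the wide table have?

4

4 distinct depth_m values: 250, 450, 1000, 2000.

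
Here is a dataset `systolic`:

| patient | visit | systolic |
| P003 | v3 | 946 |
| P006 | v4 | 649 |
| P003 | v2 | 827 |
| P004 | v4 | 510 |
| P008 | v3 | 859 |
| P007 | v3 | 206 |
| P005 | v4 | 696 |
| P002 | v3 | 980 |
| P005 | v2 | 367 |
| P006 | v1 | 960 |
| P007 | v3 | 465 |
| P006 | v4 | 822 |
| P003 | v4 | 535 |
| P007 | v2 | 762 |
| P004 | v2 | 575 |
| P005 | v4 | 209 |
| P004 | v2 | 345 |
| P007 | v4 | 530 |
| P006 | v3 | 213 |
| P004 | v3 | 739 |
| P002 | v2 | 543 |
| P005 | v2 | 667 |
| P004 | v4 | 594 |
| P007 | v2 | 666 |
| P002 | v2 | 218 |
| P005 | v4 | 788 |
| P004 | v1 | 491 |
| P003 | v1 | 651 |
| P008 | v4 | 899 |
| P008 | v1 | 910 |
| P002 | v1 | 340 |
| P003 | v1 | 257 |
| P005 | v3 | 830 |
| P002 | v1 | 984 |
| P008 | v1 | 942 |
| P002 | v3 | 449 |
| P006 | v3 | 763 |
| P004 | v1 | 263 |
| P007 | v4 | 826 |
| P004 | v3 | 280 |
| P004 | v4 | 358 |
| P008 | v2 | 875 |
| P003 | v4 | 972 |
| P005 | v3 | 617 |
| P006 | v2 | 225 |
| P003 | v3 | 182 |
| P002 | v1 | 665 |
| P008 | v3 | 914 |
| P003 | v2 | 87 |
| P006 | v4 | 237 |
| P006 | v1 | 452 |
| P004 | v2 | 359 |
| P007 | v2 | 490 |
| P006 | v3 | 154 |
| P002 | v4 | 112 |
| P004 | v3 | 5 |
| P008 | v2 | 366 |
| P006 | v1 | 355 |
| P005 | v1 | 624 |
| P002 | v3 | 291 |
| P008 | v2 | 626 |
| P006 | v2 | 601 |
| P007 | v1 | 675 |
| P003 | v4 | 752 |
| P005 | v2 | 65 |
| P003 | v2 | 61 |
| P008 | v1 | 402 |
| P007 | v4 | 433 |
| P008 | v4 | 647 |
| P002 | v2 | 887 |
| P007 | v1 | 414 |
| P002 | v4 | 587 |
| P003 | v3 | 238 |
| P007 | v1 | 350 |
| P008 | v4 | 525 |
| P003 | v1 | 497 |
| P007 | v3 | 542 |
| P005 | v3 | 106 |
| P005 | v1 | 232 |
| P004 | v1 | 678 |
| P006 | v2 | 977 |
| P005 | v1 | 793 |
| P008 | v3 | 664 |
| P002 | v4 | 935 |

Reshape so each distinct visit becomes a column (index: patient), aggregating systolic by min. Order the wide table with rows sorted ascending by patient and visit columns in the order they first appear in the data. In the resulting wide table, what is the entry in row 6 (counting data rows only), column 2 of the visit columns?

433

With rows sorted ascending by patient, row 6 is patient=P007. visit columns in first-appearance order: v3, v4, v2, v1; column 2 is v4.
Long rows with patient=P007, visit=v4: min(530, 826, 433) = 433.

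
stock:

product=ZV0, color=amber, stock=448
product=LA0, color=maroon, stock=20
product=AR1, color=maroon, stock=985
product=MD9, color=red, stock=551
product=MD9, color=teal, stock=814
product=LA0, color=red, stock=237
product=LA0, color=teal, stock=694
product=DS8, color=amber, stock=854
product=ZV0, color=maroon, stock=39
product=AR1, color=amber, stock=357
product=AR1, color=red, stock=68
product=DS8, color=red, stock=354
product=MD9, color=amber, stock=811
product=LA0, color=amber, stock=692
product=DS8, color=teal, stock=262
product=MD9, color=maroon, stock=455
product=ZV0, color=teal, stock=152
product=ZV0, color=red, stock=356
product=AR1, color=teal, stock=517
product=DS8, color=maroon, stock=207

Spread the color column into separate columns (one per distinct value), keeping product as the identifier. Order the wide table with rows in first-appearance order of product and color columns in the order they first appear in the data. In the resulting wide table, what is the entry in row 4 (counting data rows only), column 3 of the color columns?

551

With rows in first-appearance order of product, row 4 is product=MD9. color columns in first-appearance order: amber, maroon, red, teal; column 3 is red.
Long rows with product=MD9, color=red: stock = 551.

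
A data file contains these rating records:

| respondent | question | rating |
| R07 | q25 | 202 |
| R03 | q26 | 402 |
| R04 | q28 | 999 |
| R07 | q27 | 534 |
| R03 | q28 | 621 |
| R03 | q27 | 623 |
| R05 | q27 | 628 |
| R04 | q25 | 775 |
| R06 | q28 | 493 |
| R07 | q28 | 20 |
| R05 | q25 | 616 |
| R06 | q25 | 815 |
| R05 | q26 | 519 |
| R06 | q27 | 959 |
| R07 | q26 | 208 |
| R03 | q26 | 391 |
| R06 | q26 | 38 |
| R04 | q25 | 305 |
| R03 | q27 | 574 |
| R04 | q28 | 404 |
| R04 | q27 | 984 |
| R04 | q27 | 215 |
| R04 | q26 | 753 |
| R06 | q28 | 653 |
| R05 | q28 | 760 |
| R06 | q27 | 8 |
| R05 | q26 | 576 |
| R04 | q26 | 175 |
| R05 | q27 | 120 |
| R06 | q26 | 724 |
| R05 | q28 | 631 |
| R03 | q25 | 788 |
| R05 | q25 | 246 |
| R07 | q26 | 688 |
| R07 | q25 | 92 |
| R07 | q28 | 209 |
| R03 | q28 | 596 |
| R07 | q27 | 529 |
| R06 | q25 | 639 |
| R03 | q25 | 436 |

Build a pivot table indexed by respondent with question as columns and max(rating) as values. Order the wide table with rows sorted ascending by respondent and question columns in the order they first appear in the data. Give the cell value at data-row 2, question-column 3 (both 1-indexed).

999

With rows sorted ascending by respondent, row 2 is respondent=R04. question columns in first-appearance order: q25, q26, q28, q27; column 3 is q28.
Long rows with respondent=R04, question=q28: max(999, 404) = 999.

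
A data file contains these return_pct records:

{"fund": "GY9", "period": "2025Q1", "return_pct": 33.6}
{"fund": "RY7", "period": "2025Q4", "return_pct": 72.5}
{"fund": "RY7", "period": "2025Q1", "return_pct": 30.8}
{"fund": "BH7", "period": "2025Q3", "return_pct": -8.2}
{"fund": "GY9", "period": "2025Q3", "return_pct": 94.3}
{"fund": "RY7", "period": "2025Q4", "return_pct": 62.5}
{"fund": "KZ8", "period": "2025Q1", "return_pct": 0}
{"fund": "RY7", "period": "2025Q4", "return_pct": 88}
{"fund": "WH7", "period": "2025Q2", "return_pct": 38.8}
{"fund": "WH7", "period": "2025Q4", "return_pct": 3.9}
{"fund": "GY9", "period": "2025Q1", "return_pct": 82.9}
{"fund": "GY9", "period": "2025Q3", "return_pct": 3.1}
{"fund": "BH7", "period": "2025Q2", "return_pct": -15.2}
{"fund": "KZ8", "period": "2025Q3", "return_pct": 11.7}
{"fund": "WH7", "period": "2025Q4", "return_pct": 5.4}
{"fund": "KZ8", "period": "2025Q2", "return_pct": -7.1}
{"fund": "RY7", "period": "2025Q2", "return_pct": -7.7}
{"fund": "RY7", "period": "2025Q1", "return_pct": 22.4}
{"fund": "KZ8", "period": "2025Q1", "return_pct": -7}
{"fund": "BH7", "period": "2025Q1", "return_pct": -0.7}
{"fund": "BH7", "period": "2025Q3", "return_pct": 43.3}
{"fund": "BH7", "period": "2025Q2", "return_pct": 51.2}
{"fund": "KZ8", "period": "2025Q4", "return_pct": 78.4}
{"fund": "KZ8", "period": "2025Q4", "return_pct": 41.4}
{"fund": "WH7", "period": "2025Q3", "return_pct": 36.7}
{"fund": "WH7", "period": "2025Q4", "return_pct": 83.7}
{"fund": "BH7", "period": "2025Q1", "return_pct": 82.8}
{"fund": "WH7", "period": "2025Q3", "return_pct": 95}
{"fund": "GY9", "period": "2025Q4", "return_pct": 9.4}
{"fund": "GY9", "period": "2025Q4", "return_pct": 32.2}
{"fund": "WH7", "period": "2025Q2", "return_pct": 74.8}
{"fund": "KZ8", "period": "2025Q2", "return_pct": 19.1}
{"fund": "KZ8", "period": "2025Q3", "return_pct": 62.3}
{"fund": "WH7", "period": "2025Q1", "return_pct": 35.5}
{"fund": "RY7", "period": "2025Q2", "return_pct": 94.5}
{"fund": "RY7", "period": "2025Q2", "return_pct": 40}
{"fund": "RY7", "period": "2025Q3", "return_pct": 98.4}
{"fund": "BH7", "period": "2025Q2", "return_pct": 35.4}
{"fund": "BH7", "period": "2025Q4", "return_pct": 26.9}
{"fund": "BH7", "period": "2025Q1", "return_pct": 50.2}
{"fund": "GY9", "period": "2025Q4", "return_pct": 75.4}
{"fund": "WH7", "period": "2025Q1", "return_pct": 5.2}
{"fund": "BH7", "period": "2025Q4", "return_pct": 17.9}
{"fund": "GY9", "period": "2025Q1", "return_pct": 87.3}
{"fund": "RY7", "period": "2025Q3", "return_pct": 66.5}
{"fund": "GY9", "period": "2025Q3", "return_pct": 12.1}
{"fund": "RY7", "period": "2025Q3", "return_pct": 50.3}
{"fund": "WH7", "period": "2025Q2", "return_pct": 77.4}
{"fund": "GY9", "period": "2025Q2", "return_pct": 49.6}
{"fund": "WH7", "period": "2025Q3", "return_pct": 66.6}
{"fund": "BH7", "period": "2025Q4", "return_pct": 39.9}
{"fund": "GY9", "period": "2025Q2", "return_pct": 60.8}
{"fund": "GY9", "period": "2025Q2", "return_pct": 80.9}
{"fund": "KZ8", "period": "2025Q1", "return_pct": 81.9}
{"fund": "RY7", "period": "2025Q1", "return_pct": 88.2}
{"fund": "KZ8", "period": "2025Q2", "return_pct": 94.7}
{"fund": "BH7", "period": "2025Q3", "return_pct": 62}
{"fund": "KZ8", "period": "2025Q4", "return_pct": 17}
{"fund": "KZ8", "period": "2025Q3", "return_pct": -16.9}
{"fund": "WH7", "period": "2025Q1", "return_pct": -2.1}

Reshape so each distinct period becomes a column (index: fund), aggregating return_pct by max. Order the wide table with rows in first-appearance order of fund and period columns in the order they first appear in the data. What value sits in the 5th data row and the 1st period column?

With rows in first-appearance order of fund, row 5 is fund=WH7. period columns in first-appearance order: 2025Q1, 2025Q4, 2025Q3, 2025Q2; column 1 is 2025Q1.
Long rows with fund=WH7, period=2025Q1: max(35.5, 5.2, -2.1) = 35.5.

35.5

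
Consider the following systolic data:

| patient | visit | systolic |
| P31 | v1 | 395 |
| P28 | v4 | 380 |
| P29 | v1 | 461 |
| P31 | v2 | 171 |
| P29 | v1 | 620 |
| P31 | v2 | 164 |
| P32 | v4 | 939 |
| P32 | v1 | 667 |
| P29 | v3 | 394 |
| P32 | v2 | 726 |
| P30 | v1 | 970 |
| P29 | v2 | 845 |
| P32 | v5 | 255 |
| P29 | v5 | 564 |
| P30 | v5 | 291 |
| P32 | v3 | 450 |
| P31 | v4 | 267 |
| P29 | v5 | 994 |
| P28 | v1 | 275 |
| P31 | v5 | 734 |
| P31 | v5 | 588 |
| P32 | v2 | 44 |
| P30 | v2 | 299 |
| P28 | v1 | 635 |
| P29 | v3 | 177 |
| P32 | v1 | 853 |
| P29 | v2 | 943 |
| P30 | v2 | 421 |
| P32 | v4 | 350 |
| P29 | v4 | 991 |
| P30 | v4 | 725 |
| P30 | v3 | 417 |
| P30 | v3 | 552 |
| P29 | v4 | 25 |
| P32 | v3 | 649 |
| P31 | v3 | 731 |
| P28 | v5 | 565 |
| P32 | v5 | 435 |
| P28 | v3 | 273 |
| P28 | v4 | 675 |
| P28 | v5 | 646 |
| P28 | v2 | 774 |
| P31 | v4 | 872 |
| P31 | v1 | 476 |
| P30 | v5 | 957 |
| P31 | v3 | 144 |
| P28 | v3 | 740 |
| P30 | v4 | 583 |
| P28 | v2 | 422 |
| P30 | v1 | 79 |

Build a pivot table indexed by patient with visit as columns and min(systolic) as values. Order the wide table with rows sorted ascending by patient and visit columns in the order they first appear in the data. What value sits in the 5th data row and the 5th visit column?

255

With rows sorted ascending by patient, row 5 is patient=P32. visit columns in first-appearance order: v1, v4, v2, v3, v5; column 5 is v5.
Long rows with patient=P32, visit=v5: min(255, 435) = 255.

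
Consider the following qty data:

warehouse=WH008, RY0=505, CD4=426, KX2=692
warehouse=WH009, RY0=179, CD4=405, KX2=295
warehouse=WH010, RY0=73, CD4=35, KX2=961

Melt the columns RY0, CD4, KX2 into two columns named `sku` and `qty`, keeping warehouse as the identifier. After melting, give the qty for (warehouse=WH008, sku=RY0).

505

Unpivoting turns each (warehouse, wide-column) pair into one long row.
The wide cell at row WH008, column RY0 holds 505, so the long row (WH008, RY0) has qty=505.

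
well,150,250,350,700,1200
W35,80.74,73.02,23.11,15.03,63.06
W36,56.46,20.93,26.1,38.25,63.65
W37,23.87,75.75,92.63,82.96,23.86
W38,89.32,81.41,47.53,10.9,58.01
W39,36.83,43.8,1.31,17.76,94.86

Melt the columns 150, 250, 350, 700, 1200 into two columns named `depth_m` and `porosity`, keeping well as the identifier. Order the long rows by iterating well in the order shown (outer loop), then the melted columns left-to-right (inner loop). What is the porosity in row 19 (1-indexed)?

25 rows total (5 × 5). Row 19: index ⌊(19-1)/5⌋ = 3 into well → W38; (19-1) mod 5 = 3 into the melted columns → 700.
So row 19 is (W38, 700, 10.9); porosity = 10.9.

10.9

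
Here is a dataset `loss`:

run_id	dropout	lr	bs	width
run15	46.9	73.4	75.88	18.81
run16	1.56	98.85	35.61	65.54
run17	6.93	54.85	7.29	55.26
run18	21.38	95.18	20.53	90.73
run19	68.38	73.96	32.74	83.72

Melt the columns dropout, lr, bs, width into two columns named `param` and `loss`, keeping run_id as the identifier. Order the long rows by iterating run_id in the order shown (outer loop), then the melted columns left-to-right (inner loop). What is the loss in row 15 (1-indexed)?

20.53

20 rows total (5 × 4). Row 15: index ⌊(15-1)/4⌋ = 3 into run_id → run18; (15-1) mod 4 = 2 into the melted columns → bs.
So row 15 is (run18, bs, 20.53); loss = 20.53.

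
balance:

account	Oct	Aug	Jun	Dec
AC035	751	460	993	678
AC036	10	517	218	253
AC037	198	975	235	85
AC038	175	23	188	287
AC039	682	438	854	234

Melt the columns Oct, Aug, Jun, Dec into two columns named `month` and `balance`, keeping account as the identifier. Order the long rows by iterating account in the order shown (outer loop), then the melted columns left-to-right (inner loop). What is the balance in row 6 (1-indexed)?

517

20 rows total (5 × 4). Row 6: index ⌊(6-1)/4⌋ = 1 into account → AC036; (6-1) mod 4 = 1 into the melted columns → Aug.
So row 6 is (AC036, Aug, 517); balance = 517.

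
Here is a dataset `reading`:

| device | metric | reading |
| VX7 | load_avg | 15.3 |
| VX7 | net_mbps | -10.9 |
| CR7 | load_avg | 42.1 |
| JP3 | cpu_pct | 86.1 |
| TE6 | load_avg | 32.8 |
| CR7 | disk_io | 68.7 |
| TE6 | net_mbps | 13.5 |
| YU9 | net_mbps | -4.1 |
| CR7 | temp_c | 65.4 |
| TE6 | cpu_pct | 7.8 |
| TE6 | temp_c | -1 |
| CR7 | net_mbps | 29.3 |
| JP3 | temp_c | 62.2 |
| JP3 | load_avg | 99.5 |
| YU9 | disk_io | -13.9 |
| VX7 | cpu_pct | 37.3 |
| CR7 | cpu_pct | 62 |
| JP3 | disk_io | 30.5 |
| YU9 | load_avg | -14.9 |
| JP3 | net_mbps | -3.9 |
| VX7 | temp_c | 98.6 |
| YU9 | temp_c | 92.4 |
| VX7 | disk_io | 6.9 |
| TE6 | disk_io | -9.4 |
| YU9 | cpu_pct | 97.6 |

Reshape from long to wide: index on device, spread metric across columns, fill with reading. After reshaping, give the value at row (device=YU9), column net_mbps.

-4.1

Wide layout: rows indexed by device, columns are the 5 distinct metric values (load_avg, net_mbps, cpu_pct, disk_io, temp_c).
Cell (device=YU9, metric=net_mbps) draws from the long row where device=YU9 and metric=net_mbps, which has reading=-4.1.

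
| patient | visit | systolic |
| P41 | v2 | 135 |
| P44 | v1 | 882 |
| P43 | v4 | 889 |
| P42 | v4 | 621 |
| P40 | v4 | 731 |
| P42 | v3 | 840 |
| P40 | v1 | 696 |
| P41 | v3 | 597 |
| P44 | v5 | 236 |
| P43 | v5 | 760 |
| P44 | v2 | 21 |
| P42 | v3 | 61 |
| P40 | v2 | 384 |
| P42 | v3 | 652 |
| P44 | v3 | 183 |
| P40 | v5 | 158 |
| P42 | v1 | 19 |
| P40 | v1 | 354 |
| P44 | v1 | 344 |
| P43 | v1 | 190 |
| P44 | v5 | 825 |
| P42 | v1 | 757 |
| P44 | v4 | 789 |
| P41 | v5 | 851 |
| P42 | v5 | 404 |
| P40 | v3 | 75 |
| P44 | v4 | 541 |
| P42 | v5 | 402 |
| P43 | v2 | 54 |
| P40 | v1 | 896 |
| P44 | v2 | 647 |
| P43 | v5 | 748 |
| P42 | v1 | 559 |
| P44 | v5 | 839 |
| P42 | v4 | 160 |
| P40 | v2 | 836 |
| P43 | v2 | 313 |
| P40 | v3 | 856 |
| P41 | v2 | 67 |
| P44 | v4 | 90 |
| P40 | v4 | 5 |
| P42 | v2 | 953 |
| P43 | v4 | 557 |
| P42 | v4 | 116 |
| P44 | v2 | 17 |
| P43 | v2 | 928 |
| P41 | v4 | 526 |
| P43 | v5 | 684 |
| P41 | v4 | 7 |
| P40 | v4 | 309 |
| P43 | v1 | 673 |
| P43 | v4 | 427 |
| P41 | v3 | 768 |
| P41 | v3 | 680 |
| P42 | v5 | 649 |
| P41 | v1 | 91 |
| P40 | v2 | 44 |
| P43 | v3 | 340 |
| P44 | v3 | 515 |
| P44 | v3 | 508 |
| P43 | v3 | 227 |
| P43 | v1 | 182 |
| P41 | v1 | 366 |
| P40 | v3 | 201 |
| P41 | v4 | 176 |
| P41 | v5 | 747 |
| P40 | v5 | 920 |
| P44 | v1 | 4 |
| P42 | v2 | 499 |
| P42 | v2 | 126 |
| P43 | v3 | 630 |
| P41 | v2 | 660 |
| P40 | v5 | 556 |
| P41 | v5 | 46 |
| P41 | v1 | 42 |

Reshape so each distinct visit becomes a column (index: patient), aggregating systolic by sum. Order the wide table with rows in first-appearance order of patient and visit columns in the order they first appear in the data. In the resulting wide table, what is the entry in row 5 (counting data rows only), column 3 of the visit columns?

With rows in first-appearance order of patient, row 5 is patient=P40. visit columns in first-appearance order: v2, v1, v4, v3, v5; column 3 is v4.
Long rows with patient=P40, visit=v4: 731 + 5 + 309 = 1045.

1045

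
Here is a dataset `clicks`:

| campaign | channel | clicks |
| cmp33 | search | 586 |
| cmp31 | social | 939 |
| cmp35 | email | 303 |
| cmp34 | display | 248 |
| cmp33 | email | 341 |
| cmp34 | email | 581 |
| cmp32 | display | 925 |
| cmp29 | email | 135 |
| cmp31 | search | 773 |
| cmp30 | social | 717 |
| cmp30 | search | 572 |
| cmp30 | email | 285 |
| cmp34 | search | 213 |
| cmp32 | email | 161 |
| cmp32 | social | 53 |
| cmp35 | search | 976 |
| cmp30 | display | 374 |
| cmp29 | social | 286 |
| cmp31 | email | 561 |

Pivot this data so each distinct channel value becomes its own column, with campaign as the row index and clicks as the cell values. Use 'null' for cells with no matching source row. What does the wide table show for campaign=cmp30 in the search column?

The long row with campaign=cmp30, channel=search has clicks=572.

572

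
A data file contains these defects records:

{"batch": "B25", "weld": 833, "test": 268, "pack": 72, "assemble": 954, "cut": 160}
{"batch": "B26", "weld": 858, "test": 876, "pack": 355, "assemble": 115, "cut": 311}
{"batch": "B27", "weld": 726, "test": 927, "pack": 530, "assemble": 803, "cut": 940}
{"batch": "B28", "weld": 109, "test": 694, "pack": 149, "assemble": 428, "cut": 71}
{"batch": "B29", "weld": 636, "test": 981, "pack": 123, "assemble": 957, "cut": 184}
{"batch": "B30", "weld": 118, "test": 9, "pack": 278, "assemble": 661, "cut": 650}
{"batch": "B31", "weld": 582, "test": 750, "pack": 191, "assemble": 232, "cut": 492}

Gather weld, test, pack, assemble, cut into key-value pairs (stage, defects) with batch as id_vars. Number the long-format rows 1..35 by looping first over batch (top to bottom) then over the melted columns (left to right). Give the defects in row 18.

149

35 rows total (7 × 5). Row 18: index ⌊(18-1)/5⌋ = 3 into batch → B28; (18-1) mod 5 = 2 into the melted columns → pack.
So row 18 is (B28, pack, 149); defects = 149.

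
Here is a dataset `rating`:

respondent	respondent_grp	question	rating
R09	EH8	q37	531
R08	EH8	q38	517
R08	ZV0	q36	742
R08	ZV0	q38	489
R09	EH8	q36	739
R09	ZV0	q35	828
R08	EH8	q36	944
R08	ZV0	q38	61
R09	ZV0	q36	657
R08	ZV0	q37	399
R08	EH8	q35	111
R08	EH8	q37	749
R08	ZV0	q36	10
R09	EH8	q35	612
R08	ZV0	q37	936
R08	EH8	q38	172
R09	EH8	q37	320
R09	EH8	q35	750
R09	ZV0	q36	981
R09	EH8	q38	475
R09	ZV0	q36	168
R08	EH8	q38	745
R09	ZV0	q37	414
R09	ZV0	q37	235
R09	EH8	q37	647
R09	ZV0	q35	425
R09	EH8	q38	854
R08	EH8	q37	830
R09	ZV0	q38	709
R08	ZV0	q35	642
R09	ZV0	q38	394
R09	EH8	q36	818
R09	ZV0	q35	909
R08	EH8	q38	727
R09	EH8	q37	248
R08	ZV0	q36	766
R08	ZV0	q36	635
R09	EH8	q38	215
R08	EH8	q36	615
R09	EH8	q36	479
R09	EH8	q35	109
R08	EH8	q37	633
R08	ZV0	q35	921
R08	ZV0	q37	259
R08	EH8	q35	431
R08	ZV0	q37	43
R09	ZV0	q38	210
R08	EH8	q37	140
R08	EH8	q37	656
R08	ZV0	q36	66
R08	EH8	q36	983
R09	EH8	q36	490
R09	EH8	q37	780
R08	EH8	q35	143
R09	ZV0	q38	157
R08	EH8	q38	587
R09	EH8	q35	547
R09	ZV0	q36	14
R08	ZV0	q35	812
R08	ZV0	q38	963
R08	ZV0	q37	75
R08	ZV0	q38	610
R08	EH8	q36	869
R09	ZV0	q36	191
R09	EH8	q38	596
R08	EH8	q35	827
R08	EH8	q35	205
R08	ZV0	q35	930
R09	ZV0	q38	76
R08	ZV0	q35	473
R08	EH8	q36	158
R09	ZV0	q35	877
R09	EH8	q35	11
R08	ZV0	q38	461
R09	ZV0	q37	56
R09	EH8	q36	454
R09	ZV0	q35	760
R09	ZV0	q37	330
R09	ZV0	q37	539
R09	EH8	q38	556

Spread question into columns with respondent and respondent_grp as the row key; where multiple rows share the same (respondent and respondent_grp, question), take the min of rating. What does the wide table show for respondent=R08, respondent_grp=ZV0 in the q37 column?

43

Rows with respondent=R08, respondent_grp=ZV0 and question=q37: rating values are 399, 936, 259, 43, 75.
min(399, 936, 259, 43, 75) = 43.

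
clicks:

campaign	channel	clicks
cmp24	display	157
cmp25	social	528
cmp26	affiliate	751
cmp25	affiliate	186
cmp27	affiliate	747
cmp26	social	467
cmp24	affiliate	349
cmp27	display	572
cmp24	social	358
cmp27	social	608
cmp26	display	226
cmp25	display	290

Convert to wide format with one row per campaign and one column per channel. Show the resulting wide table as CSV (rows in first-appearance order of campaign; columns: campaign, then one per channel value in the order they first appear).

Columns: campaign plus the 3 distinct channel values (display, social, affiliate).
For example, row cmp24 column display takes clicks=157 from the long row (cmp24, display).

campaign,display,social,affiliate
cmp24,157,358,349
cmp25,290,528,186
cmp26,226,467,751
cmp27,572,608,747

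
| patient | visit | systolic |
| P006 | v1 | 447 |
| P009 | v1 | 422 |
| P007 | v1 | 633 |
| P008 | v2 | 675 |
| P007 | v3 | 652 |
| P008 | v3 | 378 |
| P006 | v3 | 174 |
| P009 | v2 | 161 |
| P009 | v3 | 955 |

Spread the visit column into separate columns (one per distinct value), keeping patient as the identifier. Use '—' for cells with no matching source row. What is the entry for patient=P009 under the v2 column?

The long row with patient=P009, visit=v2 has systolic=161.

161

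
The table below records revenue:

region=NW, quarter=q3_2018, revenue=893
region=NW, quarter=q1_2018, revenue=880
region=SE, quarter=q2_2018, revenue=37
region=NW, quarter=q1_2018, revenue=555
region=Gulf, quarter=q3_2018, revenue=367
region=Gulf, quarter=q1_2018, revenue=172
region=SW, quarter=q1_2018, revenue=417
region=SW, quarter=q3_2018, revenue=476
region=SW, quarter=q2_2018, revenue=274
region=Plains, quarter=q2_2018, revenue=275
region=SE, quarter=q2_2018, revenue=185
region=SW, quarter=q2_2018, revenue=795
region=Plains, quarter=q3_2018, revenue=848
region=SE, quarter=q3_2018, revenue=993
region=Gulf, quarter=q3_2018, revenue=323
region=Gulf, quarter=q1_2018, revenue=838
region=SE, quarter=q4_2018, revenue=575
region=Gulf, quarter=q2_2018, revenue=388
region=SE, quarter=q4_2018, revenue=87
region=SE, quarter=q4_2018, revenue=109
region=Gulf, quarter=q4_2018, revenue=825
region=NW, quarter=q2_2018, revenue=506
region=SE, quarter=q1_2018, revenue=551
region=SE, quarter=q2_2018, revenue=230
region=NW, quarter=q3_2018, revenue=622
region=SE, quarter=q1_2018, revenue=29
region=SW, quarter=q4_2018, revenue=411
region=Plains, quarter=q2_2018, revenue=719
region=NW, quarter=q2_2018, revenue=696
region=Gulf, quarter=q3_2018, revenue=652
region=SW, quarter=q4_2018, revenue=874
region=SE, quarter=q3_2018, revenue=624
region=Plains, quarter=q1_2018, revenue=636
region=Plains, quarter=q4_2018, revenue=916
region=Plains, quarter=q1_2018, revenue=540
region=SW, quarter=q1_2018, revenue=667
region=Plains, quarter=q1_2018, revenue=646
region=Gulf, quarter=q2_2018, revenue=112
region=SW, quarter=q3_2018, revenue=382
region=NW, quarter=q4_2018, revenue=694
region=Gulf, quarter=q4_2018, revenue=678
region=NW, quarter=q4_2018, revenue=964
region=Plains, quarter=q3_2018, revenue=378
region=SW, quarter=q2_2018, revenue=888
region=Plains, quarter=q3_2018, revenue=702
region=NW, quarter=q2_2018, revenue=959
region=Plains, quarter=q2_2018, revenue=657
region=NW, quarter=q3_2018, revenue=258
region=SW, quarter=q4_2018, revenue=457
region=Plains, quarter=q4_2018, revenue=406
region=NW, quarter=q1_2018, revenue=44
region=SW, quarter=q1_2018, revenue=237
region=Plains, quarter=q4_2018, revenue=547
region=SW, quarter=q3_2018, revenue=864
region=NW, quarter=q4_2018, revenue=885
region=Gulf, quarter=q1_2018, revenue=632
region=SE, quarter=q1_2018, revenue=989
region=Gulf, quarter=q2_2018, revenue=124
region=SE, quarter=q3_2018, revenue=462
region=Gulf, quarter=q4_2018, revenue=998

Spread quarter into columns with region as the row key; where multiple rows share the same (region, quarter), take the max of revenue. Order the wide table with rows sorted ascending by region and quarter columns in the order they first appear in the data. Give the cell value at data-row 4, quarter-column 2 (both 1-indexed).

With rows sorted ascending by region, row 4 is region=SE. quarter columns in first-appearance order: q3_2018, q1_2018, q2_2018, q4_2018; column 2 is q1_2018.
Long rows with region=SE, quarter=q1_2018: max(551, 29, 989) = 989.

989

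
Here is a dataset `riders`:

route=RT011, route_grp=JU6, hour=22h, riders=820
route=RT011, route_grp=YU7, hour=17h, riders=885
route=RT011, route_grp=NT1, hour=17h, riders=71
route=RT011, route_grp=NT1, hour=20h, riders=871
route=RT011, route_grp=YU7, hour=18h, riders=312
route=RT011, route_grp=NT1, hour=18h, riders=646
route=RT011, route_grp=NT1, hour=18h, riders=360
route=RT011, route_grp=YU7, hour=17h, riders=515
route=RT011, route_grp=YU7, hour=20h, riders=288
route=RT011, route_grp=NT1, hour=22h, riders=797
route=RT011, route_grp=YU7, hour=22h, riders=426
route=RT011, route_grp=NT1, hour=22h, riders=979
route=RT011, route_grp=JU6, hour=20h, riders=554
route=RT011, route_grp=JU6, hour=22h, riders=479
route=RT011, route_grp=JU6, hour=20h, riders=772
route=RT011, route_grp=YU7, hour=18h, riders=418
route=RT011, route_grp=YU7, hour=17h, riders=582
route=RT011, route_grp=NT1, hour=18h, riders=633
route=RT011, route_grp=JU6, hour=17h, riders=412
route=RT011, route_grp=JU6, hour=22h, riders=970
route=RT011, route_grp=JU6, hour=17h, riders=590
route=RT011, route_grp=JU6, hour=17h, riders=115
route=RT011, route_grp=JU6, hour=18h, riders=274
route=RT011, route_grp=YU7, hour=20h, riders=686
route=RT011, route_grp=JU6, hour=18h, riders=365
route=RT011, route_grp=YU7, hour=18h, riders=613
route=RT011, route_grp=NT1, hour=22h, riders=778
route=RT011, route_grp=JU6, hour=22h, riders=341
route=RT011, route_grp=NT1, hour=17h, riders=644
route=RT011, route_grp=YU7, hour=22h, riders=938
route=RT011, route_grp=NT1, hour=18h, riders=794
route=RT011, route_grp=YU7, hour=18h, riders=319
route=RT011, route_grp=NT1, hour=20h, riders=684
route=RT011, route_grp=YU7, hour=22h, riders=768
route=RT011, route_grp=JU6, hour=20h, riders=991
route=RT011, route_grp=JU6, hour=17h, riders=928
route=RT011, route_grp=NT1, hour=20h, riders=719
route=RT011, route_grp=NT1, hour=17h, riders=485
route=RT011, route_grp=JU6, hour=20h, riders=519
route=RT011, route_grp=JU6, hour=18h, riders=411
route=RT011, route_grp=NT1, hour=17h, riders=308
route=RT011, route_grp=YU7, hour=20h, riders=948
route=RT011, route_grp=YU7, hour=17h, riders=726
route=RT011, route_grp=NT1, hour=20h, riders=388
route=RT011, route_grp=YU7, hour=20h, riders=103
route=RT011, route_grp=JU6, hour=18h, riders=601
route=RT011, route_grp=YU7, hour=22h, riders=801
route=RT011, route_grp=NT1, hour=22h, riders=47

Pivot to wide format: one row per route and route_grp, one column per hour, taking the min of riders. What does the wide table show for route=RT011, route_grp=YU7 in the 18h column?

312

Rows with route=RT011, route_grp=YU7 and hour=18h: riders values are 312, 418, 613, 319.
min(312, 418, 613, 319) = 312.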